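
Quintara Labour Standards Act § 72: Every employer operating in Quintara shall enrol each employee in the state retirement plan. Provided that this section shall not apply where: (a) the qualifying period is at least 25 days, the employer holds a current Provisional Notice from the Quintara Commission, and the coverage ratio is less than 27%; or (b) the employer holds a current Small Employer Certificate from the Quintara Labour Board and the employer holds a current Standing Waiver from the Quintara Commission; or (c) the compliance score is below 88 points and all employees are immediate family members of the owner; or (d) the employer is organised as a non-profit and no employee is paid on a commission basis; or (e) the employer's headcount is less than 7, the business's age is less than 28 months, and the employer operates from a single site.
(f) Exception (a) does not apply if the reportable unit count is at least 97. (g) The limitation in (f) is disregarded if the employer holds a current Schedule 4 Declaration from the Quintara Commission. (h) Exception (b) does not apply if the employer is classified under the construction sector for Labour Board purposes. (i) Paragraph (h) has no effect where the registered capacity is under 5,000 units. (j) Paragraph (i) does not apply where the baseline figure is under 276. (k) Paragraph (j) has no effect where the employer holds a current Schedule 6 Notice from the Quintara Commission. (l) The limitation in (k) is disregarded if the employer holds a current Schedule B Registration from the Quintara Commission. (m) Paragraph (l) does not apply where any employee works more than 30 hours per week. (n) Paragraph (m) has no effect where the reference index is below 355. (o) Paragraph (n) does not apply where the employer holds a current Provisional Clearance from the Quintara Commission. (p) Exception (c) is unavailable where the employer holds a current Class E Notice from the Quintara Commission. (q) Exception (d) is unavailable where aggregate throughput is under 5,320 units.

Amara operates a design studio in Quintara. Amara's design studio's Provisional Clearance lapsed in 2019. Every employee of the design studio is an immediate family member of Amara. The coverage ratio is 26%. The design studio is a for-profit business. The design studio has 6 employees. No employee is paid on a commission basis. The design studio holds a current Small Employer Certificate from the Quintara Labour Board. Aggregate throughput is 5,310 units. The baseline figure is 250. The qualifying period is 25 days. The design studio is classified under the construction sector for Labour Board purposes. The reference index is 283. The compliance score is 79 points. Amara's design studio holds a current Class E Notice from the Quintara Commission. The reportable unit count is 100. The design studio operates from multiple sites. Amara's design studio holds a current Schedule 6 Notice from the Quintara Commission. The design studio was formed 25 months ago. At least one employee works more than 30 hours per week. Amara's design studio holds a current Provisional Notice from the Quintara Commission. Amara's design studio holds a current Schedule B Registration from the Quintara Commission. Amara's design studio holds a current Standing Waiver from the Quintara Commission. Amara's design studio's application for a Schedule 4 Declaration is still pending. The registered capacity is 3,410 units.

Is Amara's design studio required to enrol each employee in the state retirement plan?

Yes — Amara's design studio must enrol each employee in the state retirement plan.

Exception (a): the qualifying period is 25 days, meeting the 25 days threshold; a current Provisional Notice is held; the coverage ratio is 26%, less than the 27% limit — every condition holds. But applying paragraphs (f)–(g): (f) applies — the reportable unit count is 100, meeting the 97 threshold. (g), which would lift (f), does not operate here — no current Schedule 4 Declaration is held. So (a) is unavailable.
Exception (b) is satisfied on its face — a current Small Employer Certificate is held; a current Standing Waiver is held. But: (h) operates — the design studio is classified under the construction sector. (i) is triggered (the registered capacity is 3,410 units, under the 5,000 units limit), but is set aside by (j): (j) operates against (i): the baseline figure is 250, under the 276 limit. (k) is engaged (a current Schedule 6 Notice is held), but yields to (l): (l) operates against (k): a current Schedule B Registration is held. (m) operates (at least one employee exceeds 30 hours/week), but is displaced by (n): (n) is triggered — the reference index is 283, below the 355 limit. (o) is inapplicable (no current Provisional Clearance is held), so (n) stands. (b) is therefore removed.
Exception (c)'s conditions are all satisfied: the compliance score is 79 points, below the 88 points limit; every employee is an immediate family member. Turning to paragraph (p): (p) applies — a current Class E Notice is held. So (c) is unavailable.
Exception (d) fails — the employer is for-profit.
Exception (e) fails — the employer operates from multiple sites.
No exception displaces § 72.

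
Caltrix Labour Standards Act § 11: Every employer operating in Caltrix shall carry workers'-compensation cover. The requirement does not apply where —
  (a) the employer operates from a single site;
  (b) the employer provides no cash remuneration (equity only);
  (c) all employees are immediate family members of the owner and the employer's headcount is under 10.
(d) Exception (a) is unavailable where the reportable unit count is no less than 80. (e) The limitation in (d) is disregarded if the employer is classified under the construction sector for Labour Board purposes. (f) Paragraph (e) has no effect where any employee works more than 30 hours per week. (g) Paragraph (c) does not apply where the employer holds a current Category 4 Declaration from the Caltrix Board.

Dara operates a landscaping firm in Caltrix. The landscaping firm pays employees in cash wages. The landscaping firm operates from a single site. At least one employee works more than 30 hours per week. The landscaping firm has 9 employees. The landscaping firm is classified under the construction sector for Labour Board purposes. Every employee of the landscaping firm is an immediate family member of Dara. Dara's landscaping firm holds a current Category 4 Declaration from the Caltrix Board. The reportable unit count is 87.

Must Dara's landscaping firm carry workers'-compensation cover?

Exception (a) is satisfied on its face — the employer operates from a single site. Turning to paragraphs (d)–(f): (d) operates against (a): the reportable unit count is 87, meeting the 80 threshold. (e) is engaged (the landscaping firm is classified under the construction sector), but is set aside by (f): (f) operates against (e): at least one employee exceeds 30 hours/week. (a) is therefore removed.
Exception (b) does not apply: employees are paid cash wages.
All of (c)'s requirements are met (every employee is an immediate family member; the employer's headcount is 9, under the 10 limit). But: (g) operates against (c): a current Category 4 Declaration is held. (c) is therefore removed.
No exception displaces § 11.

Yes — Dara's landscaping firm must carry workers'-compensation cover.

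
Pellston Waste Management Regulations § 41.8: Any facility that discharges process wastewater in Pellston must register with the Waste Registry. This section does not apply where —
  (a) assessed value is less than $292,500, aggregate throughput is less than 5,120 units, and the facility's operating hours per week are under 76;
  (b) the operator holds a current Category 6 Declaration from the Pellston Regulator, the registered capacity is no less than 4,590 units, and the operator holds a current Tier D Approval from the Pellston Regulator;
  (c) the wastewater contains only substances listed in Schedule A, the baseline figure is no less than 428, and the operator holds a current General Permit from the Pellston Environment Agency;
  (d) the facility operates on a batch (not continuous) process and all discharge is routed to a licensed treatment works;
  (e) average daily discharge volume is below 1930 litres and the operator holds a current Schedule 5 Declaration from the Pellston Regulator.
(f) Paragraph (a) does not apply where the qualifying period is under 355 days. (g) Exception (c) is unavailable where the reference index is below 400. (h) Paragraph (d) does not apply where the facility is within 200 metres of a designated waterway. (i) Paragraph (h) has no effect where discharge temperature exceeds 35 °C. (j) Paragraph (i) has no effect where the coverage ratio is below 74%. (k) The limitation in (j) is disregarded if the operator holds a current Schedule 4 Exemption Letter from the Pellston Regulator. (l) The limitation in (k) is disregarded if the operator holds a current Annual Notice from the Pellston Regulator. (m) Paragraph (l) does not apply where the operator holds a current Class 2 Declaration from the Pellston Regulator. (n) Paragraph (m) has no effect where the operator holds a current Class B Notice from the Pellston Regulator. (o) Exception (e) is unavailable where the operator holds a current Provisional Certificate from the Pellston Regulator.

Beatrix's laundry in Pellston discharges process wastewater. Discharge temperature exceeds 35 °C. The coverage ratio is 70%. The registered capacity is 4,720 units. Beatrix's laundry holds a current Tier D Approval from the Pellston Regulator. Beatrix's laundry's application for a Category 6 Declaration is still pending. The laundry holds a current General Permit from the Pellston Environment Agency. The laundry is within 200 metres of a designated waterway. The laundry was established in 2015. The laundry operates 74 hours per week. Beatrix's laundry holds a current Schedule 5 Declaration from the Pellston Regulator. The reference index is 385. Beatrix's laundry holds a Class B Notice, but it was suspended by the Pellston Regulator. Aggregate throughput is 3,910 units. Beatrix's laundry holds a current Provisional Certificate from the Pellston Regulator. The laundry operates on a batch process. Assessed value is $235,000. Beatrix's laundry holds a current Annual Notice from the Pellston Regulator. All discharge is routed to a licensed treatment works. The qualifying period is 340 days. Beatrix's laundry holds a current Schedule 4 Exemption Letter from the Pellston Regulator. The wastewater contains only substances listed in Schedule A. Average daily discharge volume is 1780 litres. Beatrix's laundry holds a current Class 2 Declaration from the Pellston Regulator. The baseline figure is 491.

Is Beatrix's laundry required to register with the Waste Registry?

No — exception (d) applies; Beatrix's laundry is not required to register with the Waste Registry.

Exception (a)'s conditions are all satisfied: assessed value is $235,000, less than the $292,500 limit; aggregate throughput is 3,910 units, less than the 5,120 units limit; the facility's operating hours per week are 74, under the 76 limit. But: (f) operates — the qualifying period is 340 days, under the 355 days limit. So (a) is unavailable.
Exception (b) requires that the operator holds a current Category 6 Declaration from the Pellston Regulator; but the Category 6 Declaration is not current, so (b) is unavailable.
Exception (c)'s conditions are all satisfied: the wastewater is Schedule-A-only; the baseline figure is 491, meeting the 428 threshold; a current General Permit is held. But applying paragraph (g): (g) is triggered — the reference index is 385, below the 400 limit. (c) is therefore removed.
All of (d)'s requirements are met (the facility operates on a batch process; discharge is routed to a licensed treatment works). As to paragraphs (h)–(n): (h) operates (the laundry is within 200 m of a designated waterway), but is overridden by (i): (i) operates against (h): discharge temperature exceeds 35 °C. (j) would limit (i) — the coverage ratio is 70%, below the 74% limit — but (k) sets (j) aside: (k) operates against (j): a current Schedule 4 Exemption Letter is held. (l) operates (a current Annual Notice is held), but is itself disapplied by (m): (m) operates — a current Class 2 Declaration is held. (n) is not engaged (no current Class B Notice is held), so (m) stands. (d) remains available.
Exception (e): average daily discharge volume is 1780 litres, below the 1930 litres limit; a current Schedule 5 Declaration is held — every condition holds. But applying paragraph (o): (o) operates — a current Provisional Certificate is held. So (e) is unavailable.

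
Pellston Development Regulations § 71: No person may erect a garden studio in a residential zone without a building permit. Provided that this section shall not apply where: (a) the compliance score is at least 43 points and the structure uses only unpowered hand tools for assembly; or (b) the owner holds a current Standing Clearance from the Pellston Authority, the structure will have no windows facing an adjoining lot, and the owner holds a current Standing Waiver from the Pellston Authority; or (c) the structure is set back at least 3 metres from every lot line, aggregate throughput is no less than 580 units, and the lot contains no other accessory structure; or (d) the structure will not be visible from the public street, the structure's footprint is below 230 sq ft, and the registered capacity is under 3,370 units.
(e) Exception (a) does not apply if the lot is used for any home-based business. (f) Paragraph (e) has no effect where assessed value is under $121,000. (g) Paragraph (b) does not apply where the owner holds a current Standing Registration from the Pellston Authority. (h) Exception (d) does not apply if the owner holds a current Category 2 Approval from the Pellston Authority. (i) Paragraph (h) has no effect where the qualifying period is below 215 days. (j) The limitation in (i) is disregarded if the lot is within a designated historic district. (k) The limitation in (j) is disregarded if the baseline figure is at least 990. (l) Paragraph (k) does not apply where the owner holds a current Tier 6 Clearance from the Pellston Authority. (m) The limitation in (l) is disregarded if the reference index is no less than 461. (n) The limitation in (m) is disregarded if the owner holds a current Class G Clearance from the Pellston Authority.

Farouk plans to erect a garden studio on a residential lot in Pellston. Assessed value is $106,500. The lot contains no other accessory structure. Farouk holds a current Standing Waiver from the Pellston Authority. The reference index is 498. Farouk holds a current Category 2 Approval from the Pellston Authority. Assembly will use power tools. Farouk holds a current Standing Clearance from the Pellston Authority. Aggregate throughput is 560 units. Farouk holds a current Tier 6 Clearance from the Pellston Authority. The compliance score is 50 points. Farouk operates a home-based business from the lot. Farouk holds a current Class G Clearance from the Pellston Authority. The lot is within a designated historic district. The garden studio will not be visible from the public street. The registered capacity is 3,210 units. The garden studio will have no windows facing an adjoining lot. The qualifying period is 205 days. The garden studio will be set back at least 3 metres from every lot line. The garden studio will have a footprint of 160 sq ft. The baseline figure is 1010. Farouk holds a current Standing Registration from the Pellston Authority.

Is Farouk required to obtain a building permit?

Exception (a) fails — assembly uses power tools.
Exception (b) is satisfied on its face — a current Standing Clearance is held; no windows face an adjoining lot; a current Standing Waiver is held. However, paragraph (g) must be considered: (g) is engaged — a current Standing Registration is held. So (b) is unavailable.
Exception (c) does not apply: aggregate throughput is 560 units, short of 580 units.
Exception (d) is satisfied on its face — the structure will not be visible from the street; the structure's footprint is 160 sq ft, below the 230 sq ft limit; the registered capacity is 3,210 units, under the 3,370 units limit. But: (h) operates against (d): a current Category 2 Approval is held. (i) applies (the qualifying period is 205 days, below the 215 days limit), but is displaced by (j): (j) operates against (i): the lot is in a historic district. (k) would limit (j) — the baseline figure is 1,010, meeting the 990 threshold — but (l) sets (k) aside: (l) is engaged — a current Tier 6 Clearance is held. (m) would limit (l) — the reference index is 498, meeting the 461 threshold — but (n) sets (m) aside: (n) operates against (m): a current Class G Clearance is held. (d) is therefore removed.
No exception is made out. Farouk falls within the general rule.

Yes — Farouk must obtain a building permit.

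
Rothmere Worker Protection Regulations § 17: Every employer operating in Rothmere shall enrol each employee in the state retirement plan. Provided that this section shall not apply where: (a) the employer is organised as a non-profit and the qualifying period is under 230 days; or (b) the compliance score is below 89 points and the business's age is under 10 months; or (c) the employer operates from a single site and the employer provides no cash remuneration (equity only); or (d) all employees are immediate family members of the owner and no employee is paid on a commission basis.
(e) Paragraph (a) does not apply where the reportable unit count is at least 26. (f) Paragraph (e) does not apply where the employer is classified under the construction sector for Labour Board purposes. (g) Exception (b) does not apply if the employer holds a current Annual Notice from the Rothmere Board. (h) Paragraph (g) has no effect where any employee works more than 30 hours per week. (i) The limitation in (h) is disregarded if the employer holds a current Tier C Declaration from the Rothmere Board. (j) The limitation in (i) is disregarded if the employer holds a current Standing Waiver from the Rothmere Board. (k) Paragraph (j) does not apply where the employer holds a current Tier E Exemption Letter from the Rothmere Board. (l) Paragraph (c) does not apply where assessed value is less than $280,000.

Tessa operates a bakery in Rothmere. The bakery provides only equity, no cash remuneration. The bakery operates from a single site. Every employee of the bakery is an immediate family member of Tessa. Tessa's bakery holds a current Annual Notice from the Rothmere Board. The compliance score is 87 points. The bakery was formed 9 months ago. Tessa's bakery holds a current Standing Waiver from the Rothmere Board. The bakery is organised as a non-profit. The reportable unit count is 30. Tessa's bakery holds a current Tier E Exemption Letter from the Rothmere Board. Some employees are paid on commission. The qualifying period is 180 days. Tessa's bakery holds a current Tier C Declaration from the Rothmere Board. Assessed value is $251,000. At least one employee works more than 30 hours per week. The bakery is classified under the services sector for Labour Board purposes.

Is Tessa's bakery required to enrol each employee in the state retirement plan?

Exception (a): the employer is a non-profit; the qualifying period is 180 days, under the 230 days limit — every condition holds. But: (e) operates against (a): the reportable unit count is 30, meeting the 26 threshold. (f) is not engaged (the bakery is classified under the services sector), so (e) stands. So (a) is unavailable.
All of (b)'s requirements are met (the compliance score is 87 points, below the 89 points limit; the business's age is 9 months, under the 10 months limit). But: (g) is triggered — a current Annual Notice is held. (h) would limit (g) — at least one employee exceeds 30 hours/week — but (i) sets (h) aside: (i) operates — a current Tier C Declaration is held. (j) would limit (i) — a current Standing Waiver is held — but (k) sets (j) aside: (k) operates against (j): a current Tier E Exemption Letter is held. Exception (b) does not apply.
Exception (c)'s conditions are all satisfied: the employer operates from a single site; remuneration is equity-only. However, paragraph (l) must be considered: (l) is triggered — assessed value is $251,000, less than the $280,000 limit. (c) is therefore removed.
Exception (d) requires that no employee is paid on a commission basis; but some employees are paid on commission, so (d) is unavailable.
No exception applies. The general rule governs.

Yes — Tessa's bakery must enrol each employee in the state retirement plan.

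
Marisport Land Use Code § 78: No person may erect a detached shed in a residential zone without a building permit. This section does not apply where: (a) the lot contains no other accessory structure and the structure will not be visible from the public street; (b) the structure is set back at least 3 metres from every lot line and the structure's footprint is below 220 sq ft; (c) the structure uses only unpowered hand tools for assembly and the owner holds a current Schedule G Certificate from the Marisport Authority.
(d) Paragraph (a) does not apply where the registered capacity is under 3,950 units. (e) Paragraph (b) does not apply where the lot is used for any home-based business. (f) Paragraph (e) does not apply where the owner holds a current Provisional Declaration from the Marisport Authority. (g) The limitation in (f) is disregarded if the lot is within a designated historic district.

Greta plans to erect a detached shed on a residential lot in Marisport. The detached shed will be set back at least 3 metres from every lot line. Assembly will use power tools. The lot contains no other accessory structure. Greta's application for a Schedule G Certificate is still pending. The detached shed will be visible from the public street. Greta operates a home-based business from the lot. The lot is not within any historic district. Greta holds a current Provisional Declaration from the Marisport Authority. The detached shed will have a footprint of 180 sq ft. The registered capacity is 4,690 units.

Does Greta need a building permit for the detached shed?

No — exception (b) applies; Greta does not need a building permit.

Exception (a) fails — the structure will be visible from the street.
All of (b)'s requirements are met (the setback is at least 3 m on every side; the structure's footprint is 180 sq ft, below the 220 sq ft limit). As to paragraphs (e)–(g): (e) is engaged (a home-based business operates on the lot), but yields to (f): (f) applies — a current Provisional Declaration is held. (g), which would lift (f), is inapplicable — the lot is not in a historic district. (b) remains available.
Exception (c) does not apply: assembly uses power tools.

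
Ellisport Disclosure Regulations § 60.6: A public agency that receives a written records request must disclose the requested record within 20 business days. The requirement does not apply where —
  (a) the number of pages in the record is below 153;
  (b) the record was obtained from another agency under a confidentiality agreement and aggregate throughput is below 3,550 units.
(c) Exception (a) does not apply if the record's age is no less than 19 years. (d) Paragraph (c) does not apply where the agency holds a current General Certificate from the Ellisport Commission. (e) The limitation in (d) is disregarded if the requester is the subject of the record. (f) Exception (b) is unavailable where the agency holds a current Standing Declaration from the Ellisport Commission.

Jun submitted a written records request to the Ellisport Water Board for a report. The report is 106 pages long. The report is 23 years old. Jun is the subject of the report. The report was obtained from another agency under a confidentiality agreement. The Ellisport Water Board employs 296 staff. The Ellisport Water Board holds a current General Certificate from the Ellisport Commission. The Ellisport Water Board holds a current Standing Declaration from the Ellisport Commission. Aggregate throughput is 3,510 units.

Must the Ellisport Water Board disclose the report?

Yes — the Ellisport Water Board must disclose the report.

All of (a)'s requirements are met (the number of pages in the record is 106, below the 153 limit). But: (c) operates against (a): the record's age is 23 years, meeting the 19 years threshold. (d) would limit (c) — a current General Certificate is held — but (e) sets (d) aside: (e) operates against (d): Jun is the subject of the report. So (a) is unavailable.
All of (b)'s requirements are met (the report was obtained under a confidentiality agreement; aggregate throughput is 3,510 units, below the 3,550 units limit). Turning to paragraph (f): (f) is engaged — a current Standing Declaration is held. (b) is therefore removed.
No exception displaces § 60.6.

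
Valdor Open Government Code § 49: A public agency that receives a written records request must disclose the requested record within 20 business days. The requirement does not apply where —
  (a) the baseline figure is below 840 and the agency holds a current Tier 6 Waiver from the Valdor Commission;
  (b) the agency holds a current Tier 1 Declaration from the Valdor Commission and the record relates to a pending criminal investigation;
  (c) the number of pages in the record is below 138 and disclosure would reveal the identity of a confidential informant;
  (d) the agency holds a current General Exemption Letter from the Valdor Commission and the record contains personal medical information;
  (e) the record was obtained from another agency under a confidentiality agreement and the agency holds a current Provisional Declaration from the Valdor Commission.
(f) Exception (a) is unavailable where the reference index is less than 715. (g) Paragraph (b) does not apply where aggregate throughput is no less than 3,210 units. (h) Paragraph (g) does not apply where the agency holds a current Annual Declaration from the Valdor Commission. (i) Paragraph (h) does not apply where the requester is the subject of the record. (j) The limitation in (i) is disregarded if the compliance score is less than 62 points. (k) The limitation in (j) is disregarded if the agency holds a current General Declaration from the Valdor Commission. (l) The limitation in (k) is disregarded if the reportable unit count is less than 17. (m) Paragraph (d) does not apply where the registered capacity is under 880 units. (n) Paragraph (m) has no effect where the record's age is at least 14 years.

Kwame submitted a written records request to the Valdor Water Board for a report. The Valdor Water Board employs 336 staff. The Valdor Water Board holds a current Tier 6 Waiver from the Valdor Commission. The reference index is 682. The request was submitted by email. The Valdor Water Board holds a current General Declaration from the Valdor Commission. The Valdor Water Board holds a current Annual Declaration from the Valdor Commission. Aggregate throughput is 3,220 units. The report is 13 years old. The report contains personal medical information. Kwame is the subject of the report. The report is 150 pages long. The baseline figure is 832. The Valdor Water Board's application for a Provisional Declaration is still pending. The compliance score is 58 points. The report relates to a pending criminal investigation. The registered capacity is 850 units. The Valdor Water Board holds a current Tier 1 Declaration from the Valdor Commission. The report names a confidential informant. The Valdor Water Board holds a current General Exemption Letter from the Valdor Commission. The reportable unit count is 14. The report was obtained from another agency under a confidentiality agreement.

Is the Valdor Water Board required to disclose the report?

Exception (a)'s conditions are all satisfied: the baseline figure is 832, below the 840 limit; a current Tier 6 Waiver is held. But applying paragraph (f): (f) operates against (a): the reference index is 682, less than the 715 limit. Exception (a) does not apply.
Exception (b): a current Tier 1 Declaration is held; the report relates to a pending investigation — every condition holds. Under paragraphs (g)–(l): (g) is triggered (aggregate throughput is 3,220 units, meeting the 3,210 units threshold), but is displaced by (h): (h) operates against (g): a current Annual Declaration is held. (i) applies (Kwame is the subject of the report), but is overridden by (j): (j) operates against (i): the compliance score is 58 points, less than the 62 points limit. (k) applies (a current General Declaration is held), but yields to (l): (l) operates — the reportable unit count is 14, less than the 17 limit. (b) remains available.
Exception (c) does not apply: the number of pages in the record is 150, not below 138.
Exception (d) is satisfied on its face — a current General Exemption Letter is held; the report contains personal medical information. But: (m) operates — the registered capacity is 850 units, under the 880 units limit. (n), which would lift (m), is not engaged — the record's age is 13 years, short of 14 years. (d) is therefore removed.
Exception (e) does not apply: the Provisional Declaration is not current.

No — exception (b) applies; the Valdor Water Board is not required to disclose the report.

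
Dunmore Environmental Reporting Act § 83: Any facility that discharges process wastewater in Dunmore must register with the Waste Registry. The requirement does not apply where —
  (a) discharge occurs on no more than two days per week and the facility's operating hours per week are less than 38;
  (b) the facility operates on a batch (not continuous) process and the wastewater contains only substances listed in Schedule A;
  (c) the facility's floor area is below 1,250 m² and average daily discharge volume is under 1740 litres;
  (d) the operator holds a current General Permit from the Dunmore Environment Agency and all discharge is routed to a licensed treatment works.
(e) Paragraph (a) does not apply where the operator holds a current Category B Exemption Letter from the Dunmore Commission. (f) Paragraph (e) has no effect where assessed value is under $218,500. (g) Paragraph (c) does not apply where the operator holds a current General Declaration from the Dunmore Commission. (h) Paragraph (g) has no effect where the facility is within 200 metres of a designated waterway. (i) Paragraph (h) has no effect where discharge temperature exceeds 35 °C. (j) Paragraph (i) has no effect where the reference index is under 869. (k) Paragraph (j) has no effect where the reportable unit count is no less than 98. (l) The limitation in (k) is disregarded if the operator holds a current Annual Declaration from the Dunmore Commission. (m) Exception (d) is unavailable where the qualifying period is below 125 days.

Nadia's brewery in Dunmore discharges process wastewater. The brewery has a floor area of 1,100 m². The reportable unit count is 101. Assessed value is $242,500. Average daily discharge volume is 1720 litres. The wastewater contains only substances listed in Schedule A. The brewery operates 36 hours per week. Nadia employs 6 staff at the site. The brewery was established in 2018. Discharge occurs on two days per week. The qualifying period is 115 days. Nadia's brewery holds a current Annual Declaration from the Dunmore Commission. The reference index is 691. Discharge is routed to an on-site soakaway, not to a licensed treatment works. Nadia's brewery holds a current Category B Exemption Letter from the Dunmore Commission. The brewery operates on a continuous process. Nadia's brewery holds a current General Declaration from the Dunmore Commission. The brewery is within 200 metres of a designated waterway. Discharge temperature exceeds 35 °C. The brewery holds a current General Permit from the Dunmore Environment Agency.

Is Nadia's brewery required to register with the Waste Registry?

No — exception (c) applies; Nadia's brewery is not required to register with the Waste Registry.

All of (a)'s requirements are met (discharge occurs on no more than two days per week; the facility's operating hours per week are 36, less than the 38 limit). However, paragraphs (e)–(f) must be considered: (e) operates against (a): a current Category B Exemption Letter is held. (f), which would lift (e), does not operate here — assessed value is $242,500, not under $218,500. (a) is therefore removed.
Exception (b) fails — the facility operates on a continuous process.
Exception (c) is satisfied on its face — the facility's floor area is 1,100 m², below the 1,250 m² limit; average daily discharge volume is 1720 litres, under the 1740 litres limit. Applying paragraphs (g)–(l): (g) operates (a current General Declaration is held), but is set aside by (h): (h) operates against (g): the brewery is within 200 m of a designated waterway. (i) would limit (h) — discharge temperature exceeds 35 °C — but (j) sets (i) aside: (j) operates against (i): the reference index is 691, under the 869 limit. (k) would limit (j) — the reportable unit count is 101, meeting the 98 threshold — but (l) sets (k) aside: (l) operates — a current Annual Declaration is held. (c) remains available.
Exception (d) fails — discharge is not routed to a licensed treatment works.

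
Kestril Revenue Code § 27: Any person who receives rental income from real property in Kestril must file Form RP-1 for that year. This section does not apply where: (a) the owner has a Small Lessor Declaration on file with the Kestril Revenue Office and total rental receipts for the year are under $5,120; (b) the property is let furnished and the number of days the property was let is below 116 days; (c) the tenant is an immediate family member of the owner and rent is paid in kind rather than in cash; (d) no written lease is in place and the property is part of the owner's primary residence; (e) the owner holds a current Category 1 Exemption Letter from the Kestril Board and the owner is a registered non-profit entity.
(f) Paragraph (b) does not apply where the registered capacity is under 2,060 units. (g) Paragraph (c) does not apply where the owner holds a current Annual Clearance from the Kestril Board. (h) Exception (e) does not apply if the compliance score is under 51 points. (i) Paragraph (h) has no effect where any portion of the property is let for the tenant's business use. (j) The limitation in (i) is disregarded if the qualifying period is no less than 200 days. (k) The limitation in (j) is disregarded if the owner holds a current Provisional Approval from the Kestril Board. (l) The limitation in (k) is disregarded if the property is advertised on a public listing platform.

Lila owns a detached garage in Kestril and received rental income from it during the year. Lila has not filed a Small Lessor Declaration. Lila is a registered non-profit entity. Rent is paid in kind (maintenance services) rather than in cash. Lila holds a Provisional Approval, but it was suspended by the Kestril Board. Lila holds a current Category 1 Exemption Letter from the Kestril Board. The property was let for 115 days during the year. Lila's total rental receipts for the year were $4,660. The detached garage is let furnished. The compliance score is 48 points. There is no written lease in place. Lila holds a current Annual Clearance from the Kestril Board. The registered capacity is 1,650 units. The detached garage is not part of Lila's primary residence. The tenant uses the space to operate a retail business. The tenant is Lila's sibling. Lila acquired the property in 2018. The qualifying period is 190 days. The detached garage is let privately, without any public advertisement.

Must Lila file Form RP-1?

No — exception (e) applies; Lila is not required to file Form RP-1.

Exception (a) requires that the owner has a Small Lessor Declaration on file with the Kestril Revenue Office; but no Small Lessor Declaration is on file, so (a) is unavailable.
Exception (b)'s conditions are all satisfied: the property is let furnished; the number of days the property was let is 115 days, below the 116 days limit. But applying paragraph (f): (f) is triggered — the registered capacity is 1,650 units, under the 2,060 units limit. So (b) is unavailable.
Exception (c)'s conditions are all satisfied: the tenant is an immediate family member; rent is paid in kind. However, paragraph (g) must be considered: (g) operates against (c): a current Annual Clearance is held. Exception (c) does not apply.
Exception (d) does not apply: the detached garage is not part of the primary residence.
Exception (e)'s conditions are all satisfied: a current Category 1 Exemption Letter is held; Lila is a registered non-profit. Considering the limiting provisions: (h) applies (the compliance score is 48 points, under the 51 points limit), but is set aside by (i): (i) operates against (h): the space is let for business use. (j) is not triggered (the qualifying period is 190 days, short of 200 days), so (i) stands. (e) remains available.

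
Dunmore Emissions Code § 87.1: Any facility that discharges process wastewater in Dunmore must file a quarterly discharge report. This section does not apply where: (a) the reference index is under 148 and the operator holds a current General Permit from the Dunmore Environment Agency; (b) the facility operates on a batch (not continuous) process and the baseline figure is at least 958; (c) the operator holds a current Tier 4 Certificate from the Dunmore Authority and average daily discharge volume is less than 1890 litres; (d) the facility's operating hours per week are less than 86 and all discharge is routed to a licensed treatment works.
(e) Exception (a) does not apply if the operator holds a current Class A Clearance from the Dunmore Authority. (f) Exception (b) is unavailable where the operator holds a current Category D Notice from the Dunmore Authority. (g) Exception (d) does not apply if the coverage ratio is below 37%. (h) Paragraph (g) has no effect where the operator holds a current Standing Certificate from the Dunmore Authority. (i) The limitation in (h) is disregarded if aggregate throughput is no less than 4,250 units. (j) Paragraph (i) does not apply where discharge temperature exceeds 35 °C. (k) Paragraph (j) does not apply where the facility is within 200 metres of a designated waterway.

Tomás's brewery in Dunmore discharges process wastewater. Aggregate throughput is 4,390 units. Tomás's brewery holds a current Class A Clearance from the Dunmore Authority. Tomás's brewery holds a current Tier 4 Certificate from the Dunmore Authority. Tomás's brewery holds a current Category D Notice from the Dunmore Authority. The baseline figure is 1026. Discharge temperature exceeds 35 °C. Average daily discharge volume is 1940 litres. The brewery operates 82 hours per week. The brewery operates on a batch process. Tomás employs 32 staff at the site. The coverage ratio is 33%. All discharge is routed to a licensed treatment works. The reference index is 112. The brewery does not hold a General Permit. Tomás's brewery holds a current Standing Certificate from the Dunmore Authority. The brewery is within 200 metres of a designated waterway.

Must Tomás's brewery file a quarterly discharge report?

Yes — Tomás's brewery must file a quarterly discharge report.

Exception (a) requires that the operator holds a current General Permit from the Dunmore Environment Agency; but no General Permit is held, so (a) is unavailable.
Exception (b): the facility operates on a batch process; the baseline figure is 1,026, meeting the 958 threshold — every condition holds. But: (f) operates against (b): a current Category D Notice is held. So (b) is unavailable.
Exception (c) does not apply: average daily discharge volume is 1940 litres, not less than 1890 litres.
Exception (d): the facility's operating hours per week are 82, less than the 86 limit; discharge is routed to a licensed treatment works — every condition holds. However, paragraphs (g)–(k) must be considered: (g) is triggered — the coverage ratio is 33%, below the 37% limit. (h) would limit (g) — a current Standing Certificate is held — but (i) sets (h) aside: (i) is triggered — aggregate throughput is 4,390 units, meeting the 4,250 units threshold. (j) is triggered (discharge temperature exceeds 35 °C), but is displaced by (k): (k) is triggered — the brewery is within 200 m of a designated waterway. Exception (d) does not apply.
No exception applies. The general rule governs.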